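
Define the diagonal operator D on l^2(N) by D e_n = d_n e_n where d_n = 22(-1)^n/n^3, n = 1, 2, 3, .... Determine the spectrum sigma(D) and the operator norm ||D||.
sigma(D) = {22(-1)^n/n^3 : n ≥ 1} ∪ {0}; ||D|| = 22

A bounded diagonal operator on l^2 with diagonal entries d_n has spectrum equal to the closure of {d_n : n ≥ 1}: every d_n is an eigenvalue (with eigenvector e_n), so {d_n} ⊂ sigma(D); the spectrum is closed, so its closure is too; and for lambda not in the closure, (D - lambda I) has bounded inverse (the diagonal entries 1/(d_n - lambda) are bounded). For our sequence d_n = 22(-1)^n/n^3, n = 1, 2, 3, ...:
  - {d_n} = {22(-1)^n/n^3 : n ≥ 1}; the only limit point is 0
  - closure = {22(-1)^n/n^3 : n ≥ 1} ∪ {0}
For the norm: a diagonal operator has ||D|| = sup_n |d_n|. Here |d_n| = 22/n^3 is decreasing, so sup_n |d_n| = |d_1| = 22. So ||D|| = 22.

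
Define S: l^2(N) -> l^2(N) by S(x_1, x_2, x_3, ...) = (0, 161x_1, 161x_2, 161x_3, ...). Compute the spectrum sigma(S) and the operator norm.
sigma(S) = closed disk {z in C : |z| ≤ 161}; ||S|| = 161

Note S = 161·U where U is the unit right shift (U x)_k = x_{k-1} (with x_0 := 0); so ||S|| = 161||U|| and sigma(S) = 161·sigma(U). ||S x||^2 = sum_{k≥1} |161x_k|^2 = 25921||x||^2, so ||S|| = 161 and sigma(S) ⊂ {|z| ≤ 161}. For any |lambda| < 161, the equation (S - lambda I) x = 0 forces x_1 = 0, then 161x_k = lambda x_{k+1} ⇒ x = 0, so S has no eigenvalues. But (S - lambda I) is not surjective for |lambda| < 161: solving (S - lambda I) x = e_1 would require x_n proportional to (lambda/161)^(-n), which is not in l^2. So every |lambda| < 161 lies in the residual spectrum. The boundary |lambda| = 161 is in the approximate point spectrum (the spectrum is closed). Hence sigma(S) is the closed disk of radius 161.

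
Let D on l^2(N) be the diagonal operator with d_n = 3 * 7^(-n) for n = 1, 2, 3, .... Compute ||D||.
||D|| = 3/7 (attained at n = 1)

For D diagonal, ||D|| = sup_n |d_n|. The sequence d_n = 3 * 7^(-n) is positive and strictly decreasing (ratio 7^(-1) < 1), so the supremum is d_1 = 3/7. Hence ||D|| = 3/7.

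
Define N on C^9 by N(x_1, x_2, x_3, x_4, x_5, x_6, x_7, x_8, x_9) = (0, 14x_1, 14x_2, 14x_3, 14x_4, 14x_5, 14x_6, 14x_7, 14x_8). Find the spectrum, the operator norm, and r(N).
sigma(N) = {0}; ||N|| = 14; r(N) = 0. (N is nilpotent with N^9 = 0.)

On C^9, N is a strictly lower-triangular matrix with 14 on the subdiagonal and zeros elsewhere, so its characteristic polynomial is lambda^9 and every eigenvalue is 0: sigma(N) = {0}. For the operator norm, N e_i = 14e_{i+1} for i = 1, ..., 8 and N e_9 = 0, so the singular values of N are 14 (with multiplicity 8) and 0; hence ||N|| = 14. The spectral radius r(N) = max|lambda| = 0. Note ||N|| > r(N) — characteristic of non-normal nilpotent operators. Indeed N^9 = 0.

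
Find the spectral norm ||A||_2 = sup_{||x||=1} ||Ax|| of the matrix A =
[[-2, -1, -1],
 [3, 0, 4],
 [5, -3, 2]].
||A||_2 ≈ 7.6628 (= sqrt(largest eigenvalue of A^T A))

||A||_2 = sigma_max(A) = sqrt(lambda_max(A^T A)). Form the symmetric matrix M = A^T A =
[[38, -13, 24],
 [-13, 10, -5],
 [24, -5, 21]].
Its characteristic polynomial (trace, sum of principal 2x2 minors, determinant of M give the coefficients) is
  p(λ) = det(λ I - M) = λ^3 - 69λ^2 + 618λ - 841.
No integer candidate from the rational root theorem (±divisors of 841) is a root, so the roots are irrational. The cubic discriminant is Δ = 395537769 > 0, so there are three distinct real roots. p(1) = -291 and p(2) = 127 have opposite signs, so a root lies in (1, 2); Newton's method refines it to λ ≈ 1.6617. p(8) = 199 and p(9) = -139 have opposite signs, so a root lies in (8, 9); Newton's method refines it to λ ≈ 8.619. p(58) = -2001 and p(59) = 811 have opposite signs, so a root lies in (58, 59); Newton's method refines it to λ ≈ 58.7193. Check (Vieta): the three roots sum to 69, matching tr M = 69.
So the eigenvalues of A^T A are ≈ 1.6617, 8.619, 58.7193 (all ≥ 0, as they must be for A^T A). The largest is λ_max ≈ 58.7193, hence ||A||_2 = sqrt(λ_max) ≈ 7.6628.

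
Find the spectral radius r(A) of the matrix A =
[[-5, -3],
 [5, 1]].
r(A) = sqrt(10) ≈ 3.1623

The eigenvalues of A are the roots of its characteristic polynomial. With M = A (coefficients from the trace and determinant):
  p(λ) = det(λ I - M) = λ^2 + 4λ + 10.
For λ^2 + 4λ + 10 the discriminant is -24. It is negative, so the roots are the complex-conjugate pair λ = -2 ± (sqrt(24)/2) i ≈ -2 ± 2.4495i. For a conjugate pair the product of the roots equals the constant term, so |λ|^2 = 10 and |λ| = sqrt(10) ≈ 3.1623.
Thus the eigenvalues (to 4 decimals) are -2 ± 2.4495i (modulus 3.1623). The spectral radius is the largest modulus: r(A) = sqrt(10) ≈ 3.1623. (Cross-check: r(A) ≤ ||A||_2 ≈ 7.6344; equality holds whenever A is normal, though it can also hold for some non-normal A.)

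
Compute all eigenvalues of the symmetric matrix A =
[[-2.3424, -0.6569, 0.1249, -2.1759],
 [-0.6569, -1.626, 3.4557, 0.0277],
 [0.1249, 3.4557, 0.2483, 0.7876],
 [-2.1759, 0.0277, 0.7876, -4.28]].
sigma(A) ≈ {-6, -4, -1, 3}

A is real symmetric, so its spectrum consists of real eigenvalues. Expanding the characteristic polynomial of the displayed matrix gives
  det(λ I - A) = p(λ) = λ^4 + (8)λ^3 + (1)λ^2 + (-77.9981)λ + (-72).
Solving p(λ) = 0 yields eigenvalues ≈ -6, -4, -1, 3. (A is shown rounded to 4 decimals, so these recover the underlying integer eigenvalues to within that precision.)
Verification: the trace of A = -8 equals the sum of eigenvalues -8, and det(A) ≈ -71.9996 matches the eigenvalue product -72.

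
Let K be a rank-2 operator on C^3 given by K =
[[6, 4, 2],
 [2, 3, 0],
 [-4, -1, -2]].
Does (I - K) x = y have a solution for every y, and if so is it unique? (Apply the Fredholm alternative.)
(I - K) is invertible (det(I - K) = -6 ≠ 0), so for every y in C^3 the equation (I - K) x = y has a unique solution.

K has rank 2 and factors as K = U V^T = u1 v1^T + u2 v2^T with u1 = (2, 0, -2), v1 = (1, -1, 1), u2 = (-2, -1, 1), v2 = (-2, -3, 0) (multiplying out reproduces the displayed K). The nonzero eigenvalues of U V^T coincide with those of the 2 x 2 matrix G = V^T U = [[v1·u1, v1·u2], [v2·u1, v2·u2]] = [[0, 0], [-4, 7]], and by the Sylvester determinant identity det(I_3 - U V^T) = det(I_2 - V^T U) = det([[1, 0], [4, -6]]) = (1)(-6) - (0)(4) = -6. (Direct check: I - K =
[[-5, -4, -2],
 [-2, -2, 0],
 [4, 1, 3]]
has determinant -6.) The finite-dimensional Fredholm alternative says: either (I - K) is invertible, or ker(I - K) ≠ {0} and then range(I - K) = ker((I - K)^*)^⊥, with dim ker(I - K) = dim ker((I - K)^*). Since det(I - K) ≠ 0, 1 is not an eigenvalue of K and ker(I - K) = {0}, so we are in the first case: for every y there is a unique x = (I - K)^(-1) y. (Explicitly, by the Woodbury identity, (I - U V^T)^(-1) = I + U (I_2 - G)^(-1) V^T.)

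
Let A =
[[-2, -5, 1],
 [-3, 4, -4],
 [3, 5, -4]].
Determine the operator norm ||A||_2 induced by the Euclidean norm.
||A||_2 ≈ 9.7788 (= sqrt(largest eigenvalue of A^T A))

||A||_2 = sigma_max(A) = sqrt(lambda_max(A^T A)). Form the symmetric matrix M = A^T A =
[[22, 13, -2],
 [13, 66, -41],
 [-2, -41, 33]].
Its characteristic polynomial (trace, sum of principal 2x2 minors, determinant of M give the coefficients) is
  p(λ) = det(λ I - M) = λ^3 - 121λ^2 + 2502λ - 7225.
No integer candidate from the rational root theorem (±divisors of 7225) is a root, so the roots are irrational. The cubic discriminant is Δ = 15766665857 > 0, so there are three distinct real roots. p(3) = -781 and p(4) = 911 have opposite signs, so a root lies in (3, 4); Newton's method refines it to λ ≈ 3.4454. p(21) = 1217 and p(22) = -97 have opposite signs, so a root lies in (21, 22); Newton's method refines it to λ ≈ 21.929. p(95) = -4185 and p(96) = 2567 have opposite signs, so a root lies in (95, 96); Newton's method refines it to λ ≈ 95.6256. Check (Vieta): the three roots sum to 121, matching tr M = 121.
So the eigenvalues of A^T A are ≈ 3.4454, 21.929, 95.6256 (all ≥ 0, as they must be for A^T A). The largest is λ_max ≈ 95.6256, hence ||A||_2 = sqrt(λ_max) ≈ 9.7788.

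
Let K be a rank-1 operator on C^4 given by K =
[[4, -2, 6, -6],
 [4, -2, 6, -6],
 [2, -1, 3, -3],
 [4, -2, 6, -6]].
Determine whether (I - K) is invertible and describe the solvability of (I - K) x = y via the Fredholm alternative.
(I - K) is invertible (det(I - K) = 2 ≠ 0), so for every y in C^4 the equation (I - K) x = y has a unique solution.

K has rank 1, so it is an outer product K = u v^T: every row of K is a multiple of one row vector. Reading off the entries, u = (2, 2, 1, 2) and v = (2, -1, 3, -3) (row i of K equals u_i·v^T). A rank-one matrix u v^T satisfies K u = u (v·u) and kills the (3)-dimensional subspace v^⊥, so its characteristic polynomial is lambda^3 (lambda - v·u) with v·u = tr K = -1. Hence the eigenvalues of I - K are 1 (multiplicity 3) and 1 - (-1) = 2, so det(I - K) = 2. (Direct check: I - K =
[[-3, 2, -6, 6],
 [-4, 3, -6, 6],
 [-2, 1, -2, 3],
 [-4, 2, -6, 7]]
has determinant 2.) The finite-dimensional Fredholm alternative says: either (I - K) is invertible, or ker(I - K) ≠ {0} and then range(I - K) = ker((I - K)^*)^⊥, with dim ker(I - K) = dim ker((I - K)^*). Since det(I - K) ≠ 0, 1 is not an eigenvalue of K and ker(I - K) = {0}, so we are in the first case: for every y there is a unique x = (I - K)^(-1) y. Explicitly, by the Sherman–Morrison formula, (I - u v^T)^(-1) = I + u v^T/(1 - v·u), i.e. (I - K)^(-1) = I + K/(2).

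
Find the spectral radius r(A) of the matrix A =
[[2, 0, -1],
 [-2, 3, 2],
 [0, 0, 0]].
r(A) = 3

The eigenvalues of A are the roots of its characteristic polynomial. With M = A (coefficients from the trace, the sum of principal 2x2 minors, and det A):
  p(λ) = det(λ I - M) = λ^3 - 5λ^2 + 6λ.
The constant term is 0, so λ = 0 is a root. Dividing out λ leaves p(λ) = λ(λ^2 - 5λ + 6). For λ^2 - 5λ + 6 the discriminant is 1. It is a perfect square (1^2), so the roots are rational: λ = (5 ± 1)/2 = 3, 2.
Thus the eigenvalues (to 4 decimals) are 3 (modulus 3); 2 (modulus 2); 0 (modulus 0). The spectral radius is the largest modulus: r(A) = 3. (Cross-check: r(A) ≤ ||A||_2 ≈ 4.4142; equality holds whenever A is normal, though it can also hold for some non-normal A.)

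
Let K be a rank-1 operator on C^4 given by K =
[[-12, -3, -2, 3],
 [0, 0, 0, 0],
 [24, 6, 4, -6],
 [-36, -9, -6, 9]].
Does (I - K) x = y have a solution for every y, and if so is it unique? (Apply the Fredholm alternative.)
(I - K) is singular (det(I - K) = 0, i.e. 1 ∈ sigma(K)). (I - K) x = y is solvable iff y ⊥ ker((I - K)^*) = span{(-12, -3, -2, 3)}, i.e. iff -12y_1 - 3y_2 - 2y_3 + 3y_4 = 0. When solvable, the solutions are x = y + c·(1, 0, -2, 3), c arbitrary (ker(I - K) = span{(1, 0, -2, 3)}, dimension 1).

K has rank 1, so it is an outer product K = u v^T: every row of K is a multiple of one row vector. Reading off the entries, u = (1, 0, -2, 3) and v = (-12, -3, -2, 3) (row i of K equals u_i·v^T). A rank-one matrix u v^T satisfies K u = u (v·u) and kills the (3)-dimensional subspace v^⊥, so its characteristic polynomial is lambda^3 (lambda - v·u) with v·u = tr K = 1. Hence the eigenvalues of I - K are 1 (multiplicity 3) and 1 - (1) = 0, so det(I - K) = 0. (Direct check: I - K =
[[13, 3, 2, -3],
 [0, 1, 0, 0],
 [-24, -6, -3, 6],
 [36, 9, 6, -8]]
has determinant 0.) So 1 is an eigenvalue of K and (I - K) is not invertible. The finite-dimensional Fredholm alternative says: either (I - K) is invertible, or ker(I - K) ≠ {0} and then range(I - K) = ker((I - K)^*)^⊥, with dim ker(I - K) = dim ker((I - K)^*). We are in the second case, so we need both kernels. Kernel of I - K: (I - K) u = u - u (v·u) = u - u = 0, so ker(I - K) = span{u} = span{(1, 0, -2, 3)} (it is exactly 1-dimensional because rank(I - K) = 3). Kernel of the adjoint: K is real, so (I - K)^* = I - K^T = I - v u^T, and (I - v u^T) v = v - v (u·v) = 0; hence ker((I - K)^*) = span{v} = span{(-12, -3, -2, 3)}. Therefore (I - K) x = y is solvable iff <y, v> = 0, i.e. iff -12y_1 - 3y_2 - 2y_3 + 3y_4 = 0. When this holds, K y = u (v·y) = 0, so (I - K) y = y and x = y is a particular solution; the full solution set is the line x = y + c·u = y + c·(1, 0, -2, 3), c ∈ C.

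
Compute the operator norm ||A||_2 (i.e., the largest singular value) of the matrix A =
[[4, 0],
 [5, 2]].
||A||_2 = sqrt((45 + sqrt(1769))/2) ≈ 6.5977 (= sqrt(largest eigenvalue of A^T A))

||A||_2 = sigma_max(A) = sqrt(lambda_max(A^T A)). Form the symmetric matrix M = A^T A =
[[41, 10],
 [10, 4]].
Its characteristic polynomial (trace, determinant of M give the coefficients) is
  p(λ) = det(λ I - M) = λ^2 - 45λ + 64.
For λ^2 - 45λ + 64 the discriminant is 1769. It is nonnegative but not a perfect square, so the roots are real and irrational: λ = (45 ± sqrt(1769))/2 ≈ 43.5297, 1.4703.
So the eigenvalues of A^T A are ≈ 1.4703, 43.5297 (all ≥ 0, as they must be for A^T A). The largest is λ_max = (45 + sqrt(1769))/2 ≈ 43.5297, hence ||A||_2 = sqrt(λ_max) = sqrt((45 + sqrt(1769))/2) ≈ 6.5977.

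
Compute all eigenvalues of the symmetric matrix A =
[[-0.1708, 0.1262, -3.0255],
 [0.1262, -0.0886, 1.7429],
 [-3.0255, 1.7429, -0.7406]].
sigma(A) ≈ {-4, 0, 3}

A is real symmetric, so its spectrum consists of real eigenvalues. Expanding the characteristic polynomial of the displayed matrix gives
  det(λ I - A) = p(λ) = λ^3 + (1)λ^2 + (-12)λ + (0).
Solving p(λ) = 0 yields eigenvalues ≈ -4, 0, 3. (A is shown rounded to 4 decimals, so these recover the underlying integer eigenvalues to within that precision.)
Verification: the trace of A = -1 equals the sum of eigenvalues -1, and det(A) ≈ -0.0005 matches the eigenvalue product 0.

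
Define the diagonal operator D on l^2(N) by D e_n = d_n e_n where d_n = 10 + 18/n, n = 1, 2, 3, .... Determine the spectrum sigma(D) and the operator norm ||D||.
sigma(D) = {10 + 18/n : n ≥ 1} ∪ {10}; ||D|| = 28

A bounded diagonal operator on l^2 with diagonal entries d_n has spectrum equal to the closure of {d_n : n ≥ 1}: every d_n is an eigenvalue (with eigenvector e_n), so {d_n} ⊂ sigma(D); the spectrum is closed, so its closure is too; and for lambda not in the closure, (D - lambda I) has bounded inverse (the diagonal entries 1/(d_n - lambda) are bounded). For our sequence d_n = 10 + 18/n, n = 1, 2, 3, ...:
  - {d_n} = {10 + 18/n : n ≥ 1}; the only limit point is 10
  - closure = {10 + 18/n : n ≥ 1} ∪ {10}
For the norm: a diagonal operator has ||D|| = sup_n |d_n|. Here d_n = 10 + 18/n is positive and decreasing, so sup_n |d_n| = d_1 = 10 + 18 = 28. So ||D|| = 28.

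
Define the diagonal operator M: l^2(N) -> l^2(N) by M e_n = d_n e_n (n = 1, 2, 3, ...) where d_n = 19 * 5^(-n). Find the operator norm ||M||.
||M|| = 19/5 (attained at n = 1)

For M diagonal, ||M|| = sup_n |d_n|. The sequence d_n = 19 * 5^(-n) is positive and strictly decreasing (ratio 5^(-1) < 1), so the supremum is d_1 = 19/5. Hence ||M|| = 19/5.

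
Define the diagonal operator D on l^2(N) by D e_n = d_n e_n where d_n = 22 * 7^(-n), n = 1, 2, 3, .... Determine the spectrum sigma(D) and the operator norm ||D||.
sigma(D) = {22 * 7^(-n) : n ≥ 1} ∪ {0}; ||D|| = 22/7

A bounded diagonal operator on l^2 with diagonal entries d_n has spectrum equal to the closure of {d_n : n ≥ 1}: every d_n is an eigenvalue (with eigenvector e_n), so {d_n} ⊂ sigma(D); the spectrum is closed, so its closure is too; and for lambda not in the closure, (D - lambda I) has bounded inverse (the diagonal entries 1/(d_n - lambda) are bounded). For our sequence d_n = 22 * 7^(-n), n = 1, 2, 3, ...:
  - {d_n} = {22 * 7^(-n) : n ≥ 1}; the only limit point is 0
  - closure = {22 * 7^(-n) : n ≥ 1} ∪ {0}
For the norm: a diagonal operator has ||D|| = sup_n |d_n|. Here d_n = 22 * 7^(-n) is positive and decreasing, so sup_n |d_n| = d_1 = 22/7. So ||D|| = 22/7.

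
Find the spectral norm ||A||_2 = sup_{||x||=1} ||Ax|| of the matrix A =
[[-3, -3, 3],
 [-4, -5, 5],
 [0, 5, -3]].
||A||_2 ≈ 10.8873 (= sqrt(largest eigenvalue of A^T A))

||A||_2 = sigma_max(A) = sqrt(lambda_max(A^T A)). Form the symmetric matrix M = A^T A =
[[25, 29, -29],
 [29, 59, -49],
 [-29, -49, 43]].
Its characteristic polynomial (trace, sum of principal 2x2 minors, determinant of M give the coefficients) is
  p(λ) = det(λ I - M) = λ^3 - 127λ^2 + 1004λ - 36.
No integer candidate from the rational root theorem (±divisors of 36) is a root, so the roots are irrational. The cubic discriminant is Δ = 11997720848 > 0, so there are three distinct real roots. p(0) = -36 and p(1) = 842 have opposite signs, so a root lies in (0, 1); Newton's method refines it to λ ≈ 0.036. p(8) = 380 and p(9) = -558 have opposite signs, so a root lies in (8, 9); Newton's method refines it to λ ≈ 8.4317. p(118) = -6880 and p(119) = 6152 have opposite signs, so a root lies in (118, 119); Newton's method refines it to λ ≈ 118.5323. Check (Vieta): the three roots sum to 127, matching tr M = 127.
So the eigenvalues of A^T A are ≈ 0.036, 8.4317, 118.5323 (all ≥ 0, as they must be for A^T A). The largest is λ_max ≈ 118.5323, hence ||A||_2 = sqrt(λ_max) ≈ 10.8873.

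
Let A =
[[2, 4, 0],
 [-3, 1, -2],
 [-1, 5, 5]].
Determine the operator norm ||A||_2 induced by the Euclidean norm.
||A||_2 ≈ 7.7077 (= sqrt(largest eigenvalue of A^T A))

||A||_2 = sigma_max(A) = sqrt(lambda_max(A^T A)). Form the symmetric matrix M = A^T A =
[[14, 0, 1],
 [0, 42, 23],
 [1, 23, 29]].
Its characteristic polynomial (trace, sum of principal 2x2 minors, determinant of M give the coefficients) is
  p(λ) = det(λ I - M) = λ^3 - 85λ^2 + 1682λ - 9604.
No integer candidate from the rational root theorem (±divisors of 9604) is a root, so the roots are irrational. The cubic discriminant is Δ = 38964436 > 0, so there are three distinct real roots. p(11) = -56 and p(12) = 68 have opposite signs, so a root lies in (11, 12); Newton's method refines it to λ ≈ 11.3578. p(14) = 28 and p(15) = -124 have opposite signs, so a root lies in (14, 15); Newton's method refines it to λ ≈ 14.2334. p(59) = -872 and p(60) = 1316 have opposite signs, so a root lies in (59, 60); Newton's method refines it to λ ≈ 59.4089. Check (Vieta): the three roots sum to 85, matching tr M = 85.
So the eigenvalues of A^T A are ≈ 11.3578, 14.2334, 59.4089 (all ≥ 0, as they must be for A^T A). The largest is λ_max ≈ 59.4089, hence ||A||_2 = sqrt(λ_max) ≈ 7.7077.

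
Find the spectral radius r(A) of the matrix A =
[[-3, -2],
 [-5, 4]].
r(A) = (1 + sqrt(89))/2 ≈ 5.217

The eigenvalues of A are the roots of its characteristic polynomial. With M = A (coefficients from the trace and determinant):
  p(λ) = det(λ I - M) = λ^2 - λ - 22.
For λ^2 - λ - 22 the discriminant is 89. It is nonnegative but not a perfect square, so the roots are real and irrational: λ = (1 ± sqrt(89))/2 ≈ 5.217, -4.217.
Thus the eigenvalues (to 4 decimals) are 5.217 (modulus 5.217); -4.217 (modulus 4.217). The spectral radius is the largest modulus: r(A) = (1 + sqrt(89))/2 ≈ 5.217. (Cross-check: r(A) ≤ ||A||_2 ≈ 6.5309; equality holds whenever A is normal, though it can also hold for some non-normal A.)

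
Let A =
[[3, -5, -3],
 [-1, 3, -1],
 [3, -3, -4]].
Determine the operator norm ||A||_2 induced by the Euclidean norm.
||A||_2 ≈ 8.8784 (= sqrt(largest eigenvalue of A^T A))

||A||_2 = sigma_max(A) = sqrt(lambda_max(A^T A)). Form the symmetric matrix M = A^T A =
[[19, -27, -20],
 [-27, 43, 24],
 [-20, 24, 26]].
Its characteristic polynomial (trace, sum of principal 2x2 minors, determinant of M give the coefficients) is
  p(λ) = det(λ I - M) = λ^3 - 88λ^2 + 724λ - 64.
No integer candidate from the rational root theorem (±divisors of 64) is a root, so the roots are irrational. The cubic discriminant is Δ = 2440034048 > 0, so there are three distinct real roots. p(0) = -64 and p(1) = 573 have opposite signs, so a root lies in (0, 1); Newton's method refines it to λ ≈ 0.0894. p(9) = 53 and p(10) = -624 have opposite signs, so a root lies in (9, 10); Newton's method refines it to λ ≈ 9.0852. p(78) = -4432 and p(79) = 963 have opposite signs, so a root lies in (78, 79); Newton's method refines it to λ ≈ 78.8254. Check (Vieta): the three roots sum to 88, matching tr M = 88.
So the eigenvalues of A^T A are ≈ 0.0894, 9.0852, 78.8254 (all ≥ 0, as they must be for A^T A). The largest is λ_max ≈ 78.8254, hence ||A||_2 = sqrt(λ_max) ≈ 8.8784.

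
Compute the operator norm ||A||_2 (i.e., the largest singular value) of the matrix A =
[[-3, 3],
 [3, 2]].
||A||_2 = sqrt((31 + sqrt(61))/2) ≈ 4.4051 (= sqrt(largest eigenvalue of A^T A))

||A||_2 = sigma_max(A) = sqrt(lambda_max(A^T A)). Form the symmetric matrix M = A^T A =
[[18, -3],
 [-3, 13]].
Its characteristic polynomial (trace, determinant of M give the coefficients) is
  p(λ) = det(λ I - M) = λ^2 - 31λ + 225.
For λ^2 - 31λ + 225 the discriminant is 61. It is nonnegative but not a perfect square, so the roots are real and irrational: λ = (31 ± sqrt(61))/2 ≈ 19.4051, 11.5949.
So the eigenvalues of A^T A are ≈ 11.5949, 19.4051 (all ≥ 0, as they must be for A^T A). The largest is λ_max = (31 + sqrt(61))/2 ≈ 19.4051, hence ||A||_2 = sqrt(λ_max) = sqrt((31 + sqrt(61))/2) ≈ 4.4051.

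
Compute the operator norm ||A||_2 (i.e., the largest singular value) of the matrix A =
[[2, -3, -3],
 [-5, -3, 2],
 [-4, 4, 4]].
||A||_2 ≈ 8.7814 (= sqrt(largest eigenvalue of A^T A))

||A||_2 = sigma_max(A) = sqrt(lambda_max(A^T A)). Form the symmetric matrix M = A^T A =
[[45, -7, -32],
 [-7, 34, 19],
 [-32, 19, 29]].
Its characteristic polynomial (trace, sum of principal 2x2 minors, determinant of M give the coefficients) is
  p(λ) = det(λ I - M) = λ^3 - 108λ^2 + 2387λ - 400.
No integer candidate from the rational root theorem (±divisors of 400) is a root, so the roots are irrational. The cubic discriminant is Δ = 11892751204 > 0, so there are three distinct real roots. p(0) = -400 and p(1) = 1880 have opposite signs, so a root lies in (0, 1); Newton's method refines it to λ ≈ 0.1689. p(30) = 1010 and p(31) = -400 have opposite signs, so a root lies in (30, 31); Newton's method refines it to λ ≈ 30.7186. p(77) = -400 and p(78) = 3266 have opposite signs, so a root lies in (77, 78); Newton's method refines it to λ ≈ 77.1125. Check (Vieta): the three roots sum to 108, matching tr M = 108.
So the eigenvalues of A^T A are ≈ 0.1689, 30.7186, 77.1125 (all ≥ 0, as they must be for A^T A). The largest is λ_max ≈ 77.1125, hence ||A||_2 = sqrt(λ_max) ≈ 8.7814.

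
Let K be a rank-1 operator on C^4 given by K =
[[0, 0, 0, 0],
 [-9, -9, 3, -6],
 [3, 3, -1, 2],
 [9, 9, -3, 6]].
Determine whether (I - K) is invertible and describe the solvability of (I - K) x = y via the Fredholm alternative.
(I - K) is invertible (det(I - K) = 5 ≠ 0), so for every y in C^4 the equation (I - K) x = y has a unique solution.

K has rank 1, so it is an outer product K = u v^T: every row of K is a multiple of one row vector. Reading off the entries, u = (0, -3, 1, 3) and v = (3, 3, -1, 2) (row i of K equals u_i·v^T). A rank-one matrix u v^T satisfies K u = u (v·u) and kills the (3)-dimensional subspace v^⊥, so its characteristic polynomial is lambda^3 (lambda - v·u) with v·u = tr K = -4. Hence the eigenvalues of I - K are 1 (multiplicity 3) and 1 - (-4) = 5, so det(I - K) = 5. (Direct check: I - K =
[[1, 0, 0, 0],
 [9, 10, -3, 6],
 [-3, -3, 2, -2],
 [-9, -9, 3, -5]]
has determinant 5.) The finite-dimensional Fredholm alternative says: either (I - K) is invertible, or ker(I - K) ≠ {0} and then range(I - K) = ker((I - K)^*)^⊥, with dim ker(I - K) = dim ker((I - K)^*). Since det(I - K) ≠ 0, 1 is not an eigenvalue of K and ker(I - K) = {0}, so we are in the first case: for every y there is a unique x = (I - K)^(-1) y. Explicitly, by the Sherman–Morrison formula, (I - u v^T)^(-1) = I + u v^T/(1 - v·u), i.e. (I - K)^(-1) = I + K/(5).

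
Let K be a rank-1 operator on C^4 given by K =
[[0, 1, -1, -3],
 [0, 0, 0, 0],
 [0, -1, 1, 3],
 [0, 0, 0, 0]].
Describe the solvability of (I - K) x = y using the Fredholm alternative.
(I - K) is singular (det(I - K) = 0, i.e. 1 ∈ sigma(K)). (I - K) x = y is solvable iff y ⊥ ker((I - K)^*) = span{(0, 1, -1, -3)}, i.e. iff y_2 - y_3 - 3y_4 = 0. When solvable, the solutions are x = y + c·(1, 0, -1, 0), c arbitrary (ker(I - K) = span{(1, 0, -1, 0)}, dimension 1).

K has rank 1, so it is an outer product K = u v^T: every row of K is a multiple of one row vector. Reading off the entries, u = (1, 0, -1, 0) and v = (0, 1, -1, -3) (row i of K equals u_i·v^T). A rank-one matrix u v^T satisfies K u = u (v·u) and kills the (3)-dimensional subspace v^⊥, so its characteristic polynomial is lambda^3 (lambda - v·u) with v·u = tr K = 1. Hence the eigenvalues of I - K are 1 (multiplicity 3) and 1 - (1) = 0, so det(I - K) = 0. (Direct check: I - K =
[[1, -1, 1, 3],
 [0, 1, 0, 0],
 [0, 1, 0, -3],
 [0, 0, 0, 1]]
has determinant 0.) So 1 is an eigenvalue of K and (I - K) is not invertible. The finite-dimensional Fredholm alternative says: either (I - K) is invertible, or ker(I - K) ≠ {0} and then range(I - K) = ker((I - K)^*)^⊥, with dim ker(I - K) = dim ker((I - K)^*). We are in the second case, so we need both kernels. Kernel of I - K: (I - K) u = u - u (v·u) = u - u = 0, so ker(I - K) = span{u} = span{(1, 0, -1, 0)} (it is exactly 1-dimensional because rank(I - K) = 3). Kernel of the adjoint: K is real, so (I - K)^* = I - K^T = I - v u^T, and (I - v u^T) v = v - v (u·v) = 0; hence ker((I - K)^*) = span{v} = span{(0, 1, -1, -3)}. Therefore (I - K) x = y is solvable iff <y, v> = 0, i.e. iff y_2 - y_3 - 3y_4 = 0. When this holds, K y = u (v·y) = 0, so (I - K) y = y and x = y is a particular solution; the full solution set is the line x = y + c·u = y + c·(1, 0, -1, 0), c ∈ C.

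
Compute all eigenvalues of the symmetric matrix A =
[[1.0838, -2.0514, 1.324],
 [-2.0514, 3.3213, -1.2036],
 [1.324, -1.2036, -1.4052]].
sigma(A) ≈ {-2, 0, 5}

A is real symmetric, so its spectrum consists of real eigenvalues. Expanding the characteristic polynomial of the displayed matrix gives
  det(λ I - A) = p(λ) = λ^3 + (-3)λ^2 + (-10)λ + (-0.0011).
Solving p(λ) = 0 yields eigenvalues ≈ -2, 0, 5. (A is shown rounded to 4 decimals, so these recover the underlying integer eigenvalues to within that precision.)
Verification: the trace of A = 3 equals the sum of eigenvalues 3, and det(A) ≈ 0.0011 matches the eigenvalue product 0.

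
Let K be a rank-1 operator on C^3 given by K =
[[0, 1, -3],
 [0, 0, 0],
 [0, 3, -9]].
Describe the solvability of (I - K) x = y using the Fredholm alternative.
(I - K) is invertible (det(I - K) = 10 ≠ 0), so for every y in C^3 the equation (I - K) x = y has a unique solution.

K has rank 1, so it is an outer product K = u v^T: every row of K is a multiple of one row vector. Reading off the entries, u = (1, 0, 3) and v = (0, 1, -3) (row i of K equals u_i·v^T). A rank-one matrix u v^T satisfies K u = u (v·u) and kills the (2)-dimensional subspace v^⊥, so its characteristic polynomial is lambda^2 (lambda - v·u) with v·u = tr K = -9. Hence the eigenvalues of I - K are 1 (multiplicity 2) and 1 - (-9) = 10, so det(I - K) = 10. (Direct check: I - K =
[[1, -1, 3],
 [0, 1, 0],
 [0, -3, 10]]
has determinant 10.) The finite-dimensional Fredholm alternative says: either (I - K) is invertible, or ker(I - K) ≠ {0} and then range(I - K) = ker((I - K)^*)^⊥, with dim ker(I - K) = dim ker((I - K)^*). Since det(I - K) ≠ 0, 1 is not an eigenvalue of K and ker(I - K) = {0}, so we are in the first case: for every y there is a unique x = (I - K)^(-1) y. Explicitly, by the Sherman–Morrison formula, (I - u v^T)^(-1) = I + u v^T/(1 - v·u), i.e. (I - K)^(-1) = I + K/(10).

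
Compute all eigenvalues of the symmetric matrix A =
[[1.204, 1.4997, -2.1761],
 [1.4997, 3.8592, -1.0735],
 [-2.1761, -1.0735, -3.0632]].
sigma(A) ≈ {-4, 1, 5}

A is real symmetric, so its spectrum consists of real eigenvalues. Expanding the characteristic polynomial of the displayed matrix gives
  det(λ I - A) = p(λ) = λ^3 + (-2)λ^2 + (-19)λ + (20).
Solving p(λ) = 0 yields eigenvalues ≈ -4, 1, 5. (A is shown rounded to 4 decimals, so these recover the underlying integer eigenvalues to within that precision.)
Verification: the trace of A = 2 equals the sum of eigenvalues 2, and det(A) ≈ -19.9993 matches the eigenvalue product -20.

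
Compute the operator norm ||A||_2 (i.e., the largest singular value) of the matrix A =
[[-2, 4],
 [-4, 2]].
||A||_2 = 6 (= sqrt(largest eigenvalue of A^T A))

||A||_2 = sigma_max(A) = sqrt(lambda_max(A^T A)). Form the symmetric matrix M = A^T A =
[[20, -16],
 [-16, 20]].
Its characteristic polynomial (trace, determinant of M give the coefficients) is
  p(λ) = det(λ I - M) = λ^2 - 40λ + 144.
For λ^2 - 40λ + 144 the discriminant is 1024. It is a perfect square (32^2), so the roots are rational: λ = (40 ± 32)/2 = 36, 4.
So the eigenvalues of A^T A are ≈ 4, 36 (all ≥ 0, as they must be for A^T A). The largest is λ_max = 36, hence ||A||_2 = sqrt(λ_max) = 6.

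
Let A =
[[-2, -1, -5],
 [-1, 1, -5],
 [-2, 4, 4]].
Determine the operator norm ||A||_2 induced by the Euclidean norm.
||A||_2 ≈ 8.4382 (= sqrt(largest eigenvalue of A^T A))

||A||_2 = sigma_max(A) = sqrt(lambda_max(A^T A)). Form the symmetric matrix M = A^T A =
[[9, -7, 7],
 [-7, 18, 16],
 [7, 16, 66]].
Its characteristic polynomial (trace, sum of principal 2x2 minors, determinant of M give the coefficients) is
  p(λ) = det(λ I - M) = λ^3 - 93λ^2 + 1590λ - 2704.
No integer candidate from the rational root theorem (±divisors of 2704) is a root, so the roots are irrational. The cubic discriminant is Δ = 4086610596 > 0, so there are three distinct real roots. p(1) = -1206 and p(2) = 112 have opposite signs, so a root lies in (1, 2); Newton's method refines it to λ ≈ 1.9095. p(19) = 792 and p(20) = -104 have opposite signs, so a root lies in (19, 20); Newton's method refines it to λ ≈ 19.8877. p(71) = -716 and p(72) = 2912 have opposite signs, so a root lies in (71, 72); Newton's method refines it to λ ≈ 71.2028. Check (Vieta): the three roots sum to 93, matching tr M = 93.
So the eigenvalues of A^T A are ≈ 1.9095, 19.8877, 71.2028 (all ≥ 0, as they must be for A^T A). The largest is λ_max ≈ 71.2028, hence ||A||_2 = sqrt(λ_max) ≈ 8.4382.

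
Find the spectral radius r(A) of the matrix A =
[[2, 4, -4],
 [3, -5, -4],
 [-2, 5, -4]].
r(A) ≈ 6.2804

The eigenvalues of A are the roots of its characteristic polynomial. With M = A (coefficients from the trace, the sum of principal 2x2 minors, and det A):
  p(λ) = det(λ I - M) = λ^3 + 7λ^2 + 2λ - 140.
No integer candidate from the rational root theorem (±divisors of 140) is a root, so the roots are irrational. The cubic discriminant is Δ = -372236 < 0, so there is one real root and a complex-conjugate pair. p(3) = -44 and p(4) = 44 have opposite signs, so a root lies in (3, 4); Newton's method refines it to λ ≈ 3.5494. Dividing out (λ - (3.5494)) leaves approximately λ^2 + 10.5494λ + 39.4436. For λ^2 + 10.5494λ + 39.4436 the discriminant is -46.4853. It is negative, so the remaining roots are the complex-conjugate pair λ ≈ -5.2747 ± 3.409i. Their product equals the constant term, so |λ|^2 ≈ 39.4436 and |λ| ≈ 6.2804.
Thus the eigenvalues (to 4 decimals) are 3.5494 (modulus 3.5494); -5.2747 ± 3.409i (modulus 6.2804). The spectral radius is the largest modulus: r(A) ≈ 6.2804. (Cross-check: r(A) ≤ ||A||_2 ≈ 8.7652; equality holds whenever A is normal, though it can also hold for some non-normal A.)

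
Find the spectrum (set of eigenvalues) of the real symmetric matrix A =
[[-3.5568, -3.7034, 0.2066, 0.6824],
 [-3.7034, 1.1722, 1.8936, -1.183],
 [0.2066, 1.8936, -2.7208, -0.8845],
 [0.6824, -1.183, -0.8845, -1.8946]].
sigma(A) ≈ {-6, -3, -2, 4}

A is real symmetric, so its spectrum consists of real eigenvalues. Expanding the characteristic polynomial of the displayed matrix gives
  det(λ I - A) = p(λ) = λ^4 + (7)λ^3 + (-8)λ^2 + (-107.9969)λ + (-143.9952).
Solving p(λ) = 0 yields eigenvalues ≈ -6, -3, -2, 4. (A is shown rounded to 4 decimals, so these recover the underlying integer eigenvalues to within that precision.)
Verification: the trace of A = -7 equals the sum of eigenvalues -7, and det(A) ≈ -143.9952 matches the eigenvalue product -144.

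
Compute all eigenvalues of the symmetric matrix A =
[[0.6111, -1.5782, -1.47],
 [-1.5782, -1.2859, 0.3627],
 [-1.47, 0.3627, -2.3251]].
sigma(A) ≈ {-3, -2, 2}

A is real symmetric, so its spectrum consists of real eigenvalues. Expanding the characteristic polynomial of the displayed matrix gives
  det(λ I - A) = p(λ) = λ^3 + (3)λ^2 + (-4)λ + (-12).
Solving p(λ) = 0 yields eigenvalues ≈ -3, -2, 2. (A is shown rounded to 4 decimals, so these recover the underlying integer eigenvalues to within that precision.)
Verification: the trace of A = -3 equals the sum of eigenvalues -3, and det(A) ≈ 11.9995 matches the eigenvalue product 12.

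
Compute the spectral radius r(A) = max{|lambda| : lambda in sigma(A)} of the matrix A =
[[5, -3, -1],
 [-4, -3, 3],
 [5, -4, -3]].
r(A) ≈ 4.9263

The eigenvalues of A are the roots of its characteristic polynomial. With M = A (coefficients from the trace, the sum of principal 2x2 minors, and det A):
  p(λ) = det(λ I - M) = λ^3 + λ^2 - 16λ - 65.
No integer candidate from the rational root theorem (±divisors of 65) is a root, so the roots are irrational. The cubic discriminant is Δ = -78455 < 0, so there is one real root and a complex-conjugate pair. p(4) = -49 and p(5) = 5 have opposite signs, so a root lies in (4, 5); Newton's method refines it to λ ≈ 4.9263. Dividing out (λ - (4.9263)) leaves approximately λ^2 + 5.9263λ + 13.1945. For λ^2 + 5.9263λ + 13.1945 the discriminant is -17.6573. It is negative, so the remaining roots are the complex-conjugate pair λ ≈ -2.9631 ± 2.101i. Their product equals the constant term, so |λ|^2 ≈ 13.1945 and |λ| ≈ 3.6324.
Thus the eigenvalues (to 4 decimals) are 4.9263 (modulus 4.9263); -2.9631 ± 2.101i (modulus 3.6324). The spectral radius is the largest modulus: r(A) ≈ 4.9263. (Cross-check: r(A) ≤ ||A||_2 ≈ 9.5716; equality holds whenever A is normal, though it can also hold for some non-normal A.)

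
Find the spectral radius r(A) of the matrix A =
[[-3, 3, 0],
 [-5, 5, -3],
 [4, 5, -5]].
r(A) ≈ 5.1167

The eigenvalues of A are the roots of its characteristic polynomial. With M = A (coefficients from the trace, the sum of principal 2x2 minors, and det A):
  p(λ) = det(λ I - M) = λ^3 + 3λ^2 + 5λ + 81.
No integer candidate from the rational root theorem (±divisors of 81) is a root, so the roots are irrational. The cubic discriminant is Δ = -164300 < 0, so there is one real root and a complex-conjugate pair. p(-6) = -57 and p(-5) = 6 have opposite signs, so a root lies in (-6, -5); Newton's method refines it to λ ≈ -5.1167. Dividing out (λ - (-5.1167)) leaves approximately λ^2 - 2.1167λ + 15.8305. For λ^2 - 2.1167λ + 15.8305 the discriminant is -58.8416. It is negative, so the remaining roots are the complex-conjugate pair λ ≈ 1.0583 ± 3.8354i. Their product equals the constant term, so |λ|^2 ≈ 15.8305 and |λ| ≈ 3.9788.
Thus the eigenvalues (to 4 decimals) are -5.1167 (modulus 5.1167); 1.0583 ± 3.8354i (modulus 3.9788). The spectral radius is the largest modulus: r(A) ≈ 5.1167. (Cross-check: r(A) ≤ ||A||_2 ≈ 9.4978; equality holds whenever A is normal, though it can also hold for some non-normal A.)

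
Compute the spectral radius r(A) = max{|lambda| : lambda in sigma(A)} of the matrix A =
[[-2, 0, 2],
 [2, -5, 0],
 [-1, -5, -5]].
r(A) ≈ 6.8371

The eigenvalues of A are the roots of its characteristic polynomial. With M = A (coefficients from the trace, the sum of principal 2x2 minors, and det A):
  p(λ) = det(λ I - M) = λ^3 + 12λ^2 + 47λ + 80.
No integer candidate from the rational root theorem (±divisors of 80) is a root, so the roots are irrational. The cubic discriminant is Δ = -10796 < 0, so there is one real root and a complex-conjugate pair. p(-7) = -4 and p(-6) = 14 have opposite signs, so a root lies in (-7, -6); Newton's method refines it to λ ≈ -6.8371. Dividing out (λ - (-6.8371)) leaves approximately λ^2 + 5.1629λ + 11.7008. For λ^2 + 5.1629λ + 11.7008 the discriminant is -20.1481. It is negative, so the remaining roots are the complex-conjugate pair λ ≈ -2.5814 ± 2.2443i. Their product equals the constant term, so |λ|^2 ≈ 11.7008 and |λ| ≈ 3.4206.
Thus the eigenvalues (to 4 decimals) are -6.8371 (modulus 6.8371); -2.5814 ± 2.2443i (modulus 3.4206). The spectral radius is the largest modulus: r(A) ≈ 6.8371. (Cross-check: r(A) ≤ ||A||_2 ≈ 8.1757; equality holds whenever A is normal, though it can also hold for some non-normal A.)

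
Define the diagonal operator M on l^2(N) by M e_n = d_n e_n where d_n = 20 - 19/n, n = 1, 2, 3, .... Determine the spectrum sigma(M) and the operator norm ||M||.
sigma(M) = {20 - 19/n : n ≥ 1} ∪ {20}; ||M|| = 20

A bounded diagonal operator on l^2 with diagonal entries d_n has spectrum equal to the closure of {d_n : n ≥ 1}: every d_n is an eigenvalue (with eigenvector e_n), so {d_n} ⊂ sigma(M); the spectrum is closed, so its closure is too; and for lambda not in the closure, (M - lambda I) has bounded inverse (the diagonal entries 1/(d_n - lambda) are bounded). For our sequence d_n = 20 - 19/n, n = 1, 2, 3, ...:
  - {d_n} = {20 - 19/n : n ≥ 1}; the only limit point is 20
  - closure = {20 - 19/n : n ≥ 1} ∪ {20}
For the norm: a diagonal operator has ||M|| = sup_n |d_n|. Here d_n = 20 - 19/n increases monotonically from d_1 = 1 toward 20, with all terms in [1, 20); so sup_n |d_n| = 20 (the supremum is the limit, not attained). So ||M|| = 20.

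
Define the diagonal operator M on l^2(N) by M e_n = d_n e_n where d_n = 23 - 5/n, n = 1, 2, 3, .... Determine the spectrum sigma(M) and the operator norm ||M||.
sigma(M) = {23 - 5/n : n ≥ 1} ∪ {23}; ||M|| = 23

A bounded diagonal operator on l^2 with diagonal entries d_n has spectrum equal to the closure of {d_n : n ≥ 1}: every d_n is an eigenvalue (with eigenvector e_n), so {d_n} ⊂ sigma(M); the spectrum is closed, so its closure is too; and for lambda not in the closure, (M - lambda I) has bounded inverse (the diagonal entries 1/(d_n - lambda) are bounded). For our sequence d_n = 23 - 5/n, n = 1, 2, 3, ...:
  - {d_n} = {23 - 5/n : n ≥ 1}; the only limit point is 23
  - closure = {23 - 5/n : n ≥ 1} ∪ {23}
For the norm: a diagonal operator has ||M|| = sup_n |d_n|. Here d_n = 23 - 5/n increases monotonically from d_1 = 18 toward 23, with all terms in [18, 23); so sup_n |d_n| = 23 (the supremum is the limit, not attained). So ||M|| = 23.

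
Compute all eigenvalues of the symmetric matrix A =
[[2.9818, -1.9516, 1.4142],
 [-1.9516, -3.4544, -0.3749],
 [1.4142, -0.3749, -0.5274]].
sigma(A) ≈ {-4, -1, 4}

A is real symmetric, so its spectrum consists of real eigenvalues. Expanding the characteristic polynomial of the displayed matrix gives
  det(λ I - A) = p(λ) = λ^3 + (1)λ^2 + (-16)λ + (-16).
Solving p(λ) = 0 yields eigenvalues ≈ -4, -1, 4. (A is shown rounded to 4 decimals, so these recover the underlying integer eigenvalues to within that precision.)
Verification: the trace of A = -1 equals the sum of eigenvalues -1, and det(A) ≈ 16.0001 matches the eigenvalue product 16.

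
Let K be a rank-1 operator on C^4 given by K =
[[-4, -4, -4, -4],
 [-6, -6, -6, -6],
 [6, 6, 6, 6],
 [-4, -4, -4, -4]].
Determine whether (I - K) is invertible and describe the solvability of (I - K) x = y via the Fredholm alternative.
(I - K) is invertible (det(I - K) = 9 ≠ 0), so for every y in C^4 the equation (I - K) x = y has a unique solution.

K has rank 1, so it is an outer product K = u v^T: every row of K is a multiple of one row vector. Reading off the entries, u = (-2, -3, 3, -2) and v = (2, 2, 2, 2) (row i of K equals u_i·v^T). A rank-one matrix u v^T satisfies K u = u (v·u) and kills the (3)-dimensional subspace v^⊥, so its characteristic polynomial is lambda^3 (lambda - v·u) with v·u = tr K = -8. Hence the eigenvalues of I - K are 1 (multiplicity 3) and 1 - (-8) = 9, so det(I - K) = 9. (Direct check: I - K =
[[5, 4, 4, 4],
 [6, 7, 6, 6],
 [-6, -6, -5, -6],
 [4, 4, 4, 5]]
has determinant 9.) The finite-dimensional Fredholm alternative says: either (I - K) is invertible, or ker(I - K) ≠ {0} and then range(I - K) = ker((I - K)^*)^⊥, with dim ker(I - K) = dim ker((I - K)^*). Since det(I - K) ≠ 0, 1 is not an eigenvalue of K and ker(I - K) = {0}, so we are in the first case: for every y there is a unique x = (I - K)^(-1) y. Explicitly, by the Sherman–Morrison formula, (I - u v^T)^(-1) = I + u v^T/(1 - v·u), i.e. (I - K)^(-1) = I + K/(9).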